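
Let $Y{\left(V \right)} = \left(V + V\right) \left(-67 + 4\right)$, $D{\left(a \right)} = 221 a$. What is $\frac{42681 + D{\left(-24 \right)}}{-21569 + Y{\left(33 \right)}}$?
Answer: $- \frac{37377}{25727} \approx -1.4528$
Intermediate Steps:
$Y{\left(V \right)} = - 126 V$ ($Y{\left(V \right)} = 2 V \left(-63\right) = - 126 V$)
$\frac{42681 + D{\left(-24 \right)}}{-21569 + Y{\left(33 \right)}} = \frac{42681 + 221 \left(-24\right)}{-21569 - 4158} = \frac{42681 - 5304}{-21569 - 4158} = \frac{37377}{-25727} = 37377 \left(- \frac{1}{25727}\right) = - \frac{37377}{25727}$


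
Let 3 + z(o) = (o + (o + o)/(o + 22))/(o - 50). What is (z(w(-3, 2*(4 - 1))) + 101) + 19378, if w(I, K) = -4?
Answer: 4732688/243 ≈ 19476.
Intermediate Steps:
z(o) = -3 + (o + 2*o/(22 + o))/(-50 + o) (z(o) = -3 + (o + (o + o)/(o + 22))/(o - 50) = -3 + (o + (2*o)/(22 + o))/(-50 + o) = -3 + (o + 2*o/(22 + o))/(-50 + o))
(z(w(-3, 2*(4 - 1))) + 101) + 19378 = (2*(-1650 + (-4)**2 - 54*(-4))/(1100 - 1*(-4)**2 + 28*(-4)) + 101) + 19378 = (2*(-1650 + 16 + 216)/(1100 - 1*16 - 112) + 101) + 19378 = (2*(-1418)/(1100 - 16 - 112) + 101) + 19378 = (2*(-1418)/972 + 101) + 19378 = (2*(1/972)*(-1418) + 101) + 19378 = (-709/243 + 101) + 19378 = 23834/243 + 19378 = 4732688/243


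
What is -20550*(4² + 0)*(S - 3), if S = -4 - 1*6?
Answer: 4274400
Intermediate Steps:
S = -10 (S = -4 - 6 = -10)
-20550*(4² + 0)*(S - 3) = -20550*(4² + 0)*(-10 - 3) = -20550*(16 + 0)*(-13) = -328800*(-13) = -20550*(-208) = 4274400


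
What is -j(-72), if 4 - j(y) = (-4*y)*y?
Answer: -20740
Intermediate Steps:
j(y) = 4 + 4*y² (j(y) = 4 - (-4*y)*y = 4 - (-4)*y² = 4 + 4*y²)
-j(-72) = -(4 + 4*(-72)²) = -(4 + 4*5184) = -(4 + 20736) = -1*20740 = -20740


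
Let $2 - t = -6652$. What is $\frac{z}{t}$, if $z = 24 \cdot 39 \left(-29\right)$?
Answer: $- \frac{4524}{1109} \approx -4.0794$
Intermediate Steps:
$t = 6654$ ($t = 2 - -6652 = 2 + 6652 = 6654$)
$z = -27144$ ($z = 936 \left(-29\right) = -27144$)
$\frac{z}{t} = - \frac{27144}{6654} = \left(-27144\right) \frac{1}{6654} = - \frac{4524}{1109}$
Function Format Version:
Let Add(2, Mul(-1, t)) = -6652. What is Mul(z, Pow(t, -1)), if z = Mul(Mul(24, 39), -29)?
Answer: Rational(-4524, 1109) ≈ -4.0794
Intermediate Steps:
t = 6654 (t = Add(2, Mul(-1, -6652)) = Add(2, 6652) = 6654)
z = -27144 (z = Mul(936, -29) = -27144)
Mul(z, Pow(t, -1)) = Mul(-27144, Pow(6654, -1)) = Mul(-27144, Rational(1, 6654)) = Rational(-4524, 1109)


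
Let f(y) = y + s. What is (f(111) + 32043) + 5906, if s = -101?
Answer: 37959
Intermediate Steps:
f(y) = -101 + y (f(y) = y - 101 = -101 + y)
(f(111) + 32043) + 5906 = ((-101 + 111) + 32043) + 5906 = (10 + 32043) + 5906 = 32053 + 5906 = 37959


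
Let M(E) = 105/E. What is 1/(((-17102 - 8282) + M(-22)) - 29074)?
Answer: -22/1198181 ≈ -1.8361e-5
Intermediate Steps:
1/(((-17102 - 8282) + M(-22)) - 29074) = 1/(((-17102 - 8282) + 105/(-22)) - 29074) = 1/((-25384 + 105*(-1/22)) - 29074) = 1/((-25384 - 105/22) - 29074) = 1/(-558553/22 - 29074) = 1/(-1198181/22) = -22/1198181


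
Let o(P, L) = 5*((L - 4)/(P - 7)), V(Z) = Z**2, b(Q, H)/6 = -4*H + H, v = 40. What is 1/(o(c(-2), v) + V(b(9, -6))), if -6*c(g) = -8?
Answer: 17/197748 ≈ 8.5968e-5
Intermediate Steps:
b(Q, H) = -18*H (b(Q, H) = 6*(-4*H + H) = 6*(-3*H) = -18*H)
c(g) = 4/3 (c(g) = -1/6*(-8) = 4/3)
o(P, L) = 5*(-4 + L)/(-7 + P) (o(P, L) = 5*((-4 + L)/(-7 + P)) = 5*(-4 + L)/(-7 + P))
1/(o(c(-2), v) + V(b(9, -6))) = 1/(5*(-4 + 40)/(-7 + 4/3) + (-18*(-6))**2) = 1/(5*36/(-17/3) + 108**2) = 1/(5*(-3/17)*36 + 11664) = 1/(-540/17 + 11664) = 1/(197748/17) = 17/197748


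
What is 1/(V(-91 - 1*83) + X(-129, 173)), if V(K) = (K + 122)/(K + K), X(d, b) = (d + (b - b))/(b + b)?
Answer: -30102/6725 ≈ -4.4761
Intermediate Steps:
X(d, b) = d/(2*b) (X(d, b) = (d + 0)/((2*b)) = d*(1/(2*b)) = d/(2*b))
V(K) = (122 + K)/(2*K) (V(K) = (122 + K)/((2*K)) = (122 + K)*(1/(2*K)) = (122 + K)/(2*K))
1/(V(-91 - 1*83) + X(-129, 173)) = 1/((122 + (-91 - 1*83))/(2*(-91 - 1*83)) + (½)*(-129)/173) = 1/((122 + (-91 - 83))/(2*(-91 - 83)) + (½)*(-129)*(1/173)) = 1/((½)*(122 - 174)/(-174) - 129/346) = 1/((½)*(-1/174)*(-52) - 129/346) = 1/(13/87 - 129/346) = 1/(-6725/30102) = -30102/6725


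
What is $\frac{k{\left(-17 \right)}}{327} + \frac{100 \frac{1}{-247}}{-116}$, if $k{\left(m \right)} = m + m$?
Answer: $- \frac{235367}{2342301} \approx -0.10049$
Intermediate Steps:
$k{\left(m \right)} = 2 m$
$\frac{k{\left(-17 \right)}}{327} + \frac{100 \frac{1}{-247}}{-116} = \frac{2 \left(-17\right)}{327} + \frac{100 \frac{1}{-247}}{-116} = \left(-34\right) \frac{1}{327} + 100 \left(- \frac{1}{247}\right) \left(- \frac{1}{116}\right) = - \frac{34}{327} - - \frac{25}{7163} = - \frac{34}{327} + \frac{25}{7163} = - \frac{235367}{2342301}$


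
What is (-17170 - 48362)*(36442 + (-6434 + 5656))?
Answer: -2337133248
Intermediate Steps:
(-17170 - 48362)*(36442 + (-6434 + 5656)) = -65532*(36442 - 778) = -65532*35664 = -2337133248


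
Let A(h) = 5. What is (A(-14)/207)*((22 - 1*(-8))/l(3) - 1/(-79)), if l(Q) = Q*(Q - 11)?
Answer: -85/2844 ≈ -0.029887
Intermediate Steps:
l(Q) = Q*(-11 + Q)
(A(-14)/207)*((22 - 1*(-8))/l(3) - 1/(-79)) = (5/207)*((22 - 1*(-8))/((3*(-11 + 3))) - 1/(-79)) = (5*(1/207))*((22 + 8)/((3*(-8))) - 1*(-1/79)) = 5*(30/(-24) + 1/79)/207 = 5*(30*(-1/24) + 1/79)/207 = 5*(-5/4 + 1/79)/207 = (5/207)*(-391/316) = -85/2844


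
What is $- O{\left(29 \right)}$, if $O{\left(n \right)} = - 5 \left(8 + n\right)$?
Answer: $185$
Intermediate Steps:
$O{\left(n \right)} = -40 - 5 n$
$- O{\left(29 \right)} = - (-40 - 145) = \left(-1\right) \left(-185\right) = 185$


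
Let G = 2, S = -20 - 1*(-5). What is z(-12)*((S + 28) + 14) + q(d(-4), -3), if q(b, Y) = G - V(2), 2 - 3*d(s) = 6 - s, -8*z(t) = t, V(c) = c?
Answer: 81/2 ≈ 40.500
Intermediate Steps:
z(t) = -t/8
S = -15 (S = -20 + 5 = -15)
d(s) = -4/3 + s/3 (d(s) = ⅔ - (6 - s)/3 = ⅔ + (-2 + s/3) = -4/3 + s/3)
q(b, Y) = 0 (q(b, Y) = 2 - 1*2 = 2 - 2 = 0)
z(-12)*((S + 28) + 14) + q(d(-4), -3) = (-⅛*(-12))*((-15 + 28) + 14) + 0 = 3*(13 + 14)/2 + 0 = (3/2)*27 + 0 = 81/2 + 0 = 81/2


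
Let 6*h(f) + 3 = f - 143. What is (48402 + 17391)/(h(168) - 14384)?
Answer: -28197/6163 ≈ -4.5752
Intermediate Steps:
h(f) = -73/3 + f/6 (h(f) = -1/2 + (f - 143)/6 = -1/2 + (-143 + f)/6 = -1/2 + (-143/6 + f/6) = -73/3 + f/6)
(48402 + 17391)/(h(168) - 14384) = (48402 + 17391)/((-73/3 + (1/6)*168) - 14384) = 65793/((-73/3 + 28) - 14384) = 65793/(11/3 - 14384) = 65793/(-43141/3) = 65793*(-3/43141) = -28197/6163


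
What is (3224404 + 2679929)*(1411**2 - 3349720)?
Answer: -8022801776067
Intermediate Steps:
(3224404 + 2679929)*(1411**2 - 3349720) = 5904333*(1990921 - 3349720) = 5904333*(-1358799) = -8022801776067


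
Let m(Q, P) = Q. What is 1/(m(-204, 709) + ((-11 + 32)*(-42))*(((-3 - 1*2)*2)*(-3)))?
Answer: -1/26664 ≈ -3.7504e-5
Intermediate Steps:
1/(m(-204, 709) + ((-11 + 32)*(-42))*(((-3 - 1*2)*2)*(-3))) = 1/(-204 + ((-11 + 32)*(-42))*(((-3 - 1*2)*2)*(-3))) = 1/(-204 + (21*(-42))*(((-3 - 2)*2)*(-3))) = 1/(-204 - 882*(-5*2)*(-3)) = 1/(-204 - (-8820)*(-3)) = 1/(-204 - 882*30) = 1/(-204 - 26460) = 1/(-26664) = -1/26664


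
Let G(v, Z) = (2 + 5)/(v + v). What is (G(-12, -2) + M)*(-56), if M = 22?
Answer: -3647/3 ≈ -1215.7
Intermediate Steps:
G(v, Z) = 7/(2*v) (G(v, Z) = 7/((2*v)) = 7*(1/(2*v)) = 7/(2*v))
(G(-12, -2) + M)*(-56) = ((7/2)/(-12) + 22)*(-56) = ((7/2)*(-1/12) + 22)*(-56) = (-7/24 + 22)*(-56) = (521/24)*(-56) = -3647/3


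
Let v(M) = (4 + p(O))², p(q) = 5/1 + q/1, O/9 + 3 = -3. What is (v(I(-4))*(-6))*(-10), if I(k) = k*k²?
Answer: 121500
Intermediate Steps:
I(k) = k³
O = -54 (O = -27 + 9*(-3) = -27 - 27 = -54)
p(q) = 5 + q (p(q) = 5*1 + q*1 = 5 + q)
v(M) = 2025 (v(M) = (4 + (5 - 54))² = (4 - 49)² = (-45)² = 2025)
(v(I(-4))*(-6))*(-10) = (2025*(-6))*(-10) = -12150*(-10) = 121500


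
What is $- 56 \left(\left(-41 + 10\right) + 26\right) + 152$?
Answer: $432$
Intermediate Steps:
$- 56 \left(\left(-41 + 10\right) + 26\right) + 152 = - 56 \left(-31 + 26\right) + 152 = \left(-56\right) \left(-5\right) + 152 = 280 + 152 = 432$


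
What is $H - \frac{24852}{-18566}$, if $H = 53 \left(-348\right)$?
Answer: $- \frac{171203226}{9283} \approx -18443.0$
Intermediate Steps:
$H = -18444$
$H - \frac{24852}{-18566} = -18444 - \frac{24852}{-18566} = -18444 - - \frac{12426}{9283} = -18444 + \frac{12426}{9283} = - \frac{171203226}{9283}$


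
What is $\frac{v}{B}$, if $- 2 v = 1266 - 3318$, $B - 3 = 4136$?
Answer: $\frac{1026}{4139} \approx 0.24789$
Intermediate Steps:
$B = 4139$ ($B = 3 + 4136 = 4139$)
$v = 1026$ ($v = - \frac{1266 - 3318}{2} = \left(- \frac{1}{2}\right) \left(-2052\right) = 1026$)
$\frac{v}{B} = \frac{1026}{4139}$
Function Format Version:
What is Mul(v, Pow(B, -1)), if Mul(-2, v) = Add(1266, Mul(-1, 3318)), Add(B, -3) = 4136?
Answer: Rational(1026, 4139) ≈ 0.24789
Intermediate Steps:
B = 4139 (B = Add(3, 4136) = 4139)
v = 1026 (v = Mul(Rational(-1, 2), Add(1266, Mul(-1, 3318))) = Mul(Rational(-1, 2), Add(1266, -3318)) = Mul(Rational(-1, 2), -2052) = 1026)
Mul(v, Pow(B, -1)) = Mul(1026, Pow(4139, -1)) = Mul(1026, Rational(1, 4139)) = Rational(1026, 4139)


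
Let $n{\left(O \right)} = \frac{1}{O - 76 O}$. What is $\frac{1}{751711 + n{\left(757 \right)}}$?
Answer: $\frac{56775}{42678392024} \approx 1.3303 \cdot 10^{-6}$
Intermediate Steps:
$n{\left(O \right)} = - \frac{1}{75 O}$ ($n{\left(O \right)} = \frac{1}{\left(-75\right) O} = - \frac{1}{75 O}$)
$\frac{1}{751711 + n{\left(757 \right)}} = \frac{1}{751711 - \frac{1}{75 \cdot 757}} = \frac{1}{751711 - \frac{1}{56775}} = \frac{1}{\frac{42678392024}{56775}} = \frac{56775}{42678392024}$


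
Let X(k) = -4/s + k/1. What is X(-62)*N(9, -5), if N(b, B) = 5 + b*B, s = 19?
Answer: 47280/19 ≈ 2488.4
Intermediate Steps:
N(b, B) = 5 + B*b
X(k) = -4/19 + k (X(k) = -4/19 + k/1 = -4*1/19 + k*1 = -4/19 + k)
X(-62)*N(9, -5) = (-4/19 - 62)*(5 - 5*9) = -1182*(5 - 45)/19 = -1182/19*(-40) = 47280/19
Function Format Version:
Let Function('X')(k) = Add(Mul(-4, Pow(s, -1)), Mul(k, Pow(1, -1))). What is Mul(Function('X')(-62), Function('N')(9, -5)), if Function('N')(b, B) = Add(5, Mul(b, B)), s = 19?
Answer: Rational(47280, 19) ≈ 2488.4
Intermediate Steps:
Function('N')(b, B) = Add(5, Mul(B, b))
Function('X')(k) = Add(Rational(-4, 19), k) (Function('X')(k) = Add(Mul(-4, Pow(19, -1)), Mul(k, Pow(1, -1))) = Add(Mul(-4, Rational(1, 19)), Mul(k, 1)) = Add(Rational(-4, 19), k))
Mul(Function('X')(-62), Function('N')(9, -5)) = Mul(Add(Rational(-4, 19), -62), Add(5, Mul(-5, 9))) = Mul(Rational(-1182, 19), Add(5, -45)) = Mul(Rational(-1182, 19), -40) = Rational(47280, 19)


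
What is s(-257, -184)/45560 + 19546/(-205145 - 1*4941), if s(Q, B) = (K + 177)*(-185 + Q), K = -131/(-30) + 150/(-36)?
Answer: -637682187/351894050 ≈ -1.8121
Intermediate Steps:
K = ⅕ (K = -131*(-1/30) + 150*(-1/36) = 131/30 - 25/6 = ⅕ ≈ 0.20000)
s(Q, B) = -32782 + 886*Q/5 (s(Q, B) = (⅕ + 177)*(-185 + Q) = 886*(-185 + Q)/5 = -32782 + 886*Q/5)
s(-257, -184)/45560 + 19546/(-205145 - 1*4941) = (-32782 + (886/5)*(-257))/45560 + 19546/(-205145 - 1*4941) = (-32782 - 227702/5)*(1/45560) + 19546/(-205145 - 4941) = -391612/5*1/45560 + 19546/(-210086) = -5759/3350 + 19546*(-1/210086) = -5759/3350 - 9773/105043 = -637682187/351894050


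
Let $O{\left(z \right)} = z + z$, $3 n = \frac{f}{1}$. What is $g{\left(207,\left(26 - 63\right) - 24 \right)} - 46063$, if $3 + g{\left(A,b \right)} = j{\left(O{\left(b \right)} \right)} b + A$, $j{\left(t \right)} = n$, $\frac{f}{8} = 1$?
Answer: $- \frac{138065}{3} \approx -46022.0$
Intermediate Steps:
$f = 8$ ($f = 8 \cdot 1 = 8$)
$n = \frac{8}{3}$ ($n = \frac{8 \cdot 1^{-1}}{3} = \frac{8 \cdot 1}{3} = \frac{1}{3} \cdot 8 = \frac{8}{3} \approx 2.6667$)
$O{\left(z \right)} = 2 z$
$j{\left(t \right)} = \frac{8}{3}$
$g{\left(A,b \right)} = -3 + A + \frac{8 b}{3}$ ($g{\left(A,b \right)} = -3 + \left(\frac{8 b}{3} + A\right) = -3 + \left(A + \frac{8 b}{3}\right) = -3 + A + \frac{8 b}{3}$)
$g{\left(207,\left(26 - 63\right) - 24 \right)} - 46063 = \left(-3 + 207 + \frac{8 \left(\left(26 - 63\right) - 24\right)}{3}\right) - 46063 = \left(-3 + 207 + \frac{8 \left(-37 - 24\right)}{3}\right) - 46063 = \left(-3 + 207 + \frac{8}{3} \left(-61\right)\right) - 46063 = \left(-3 + 207 - \frac{488}{3}\right) - 46063 = \frac{124}{3} - 46063 = - \frac{138065}{3}$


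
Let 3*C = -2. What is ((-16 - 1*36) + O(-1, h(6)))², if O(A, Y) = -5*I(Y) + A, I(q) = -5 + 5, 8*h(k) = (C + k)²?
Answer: 2809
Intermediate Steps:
C = -⅔ (C = (⅓)*(-2) = -⅔ ≈ -0.66667)
h(k) = (-⅔ + k)²/8
I(q) = 0
O(A, Y) = A (O(A, Y) = -5*0 + A = 0 + A = A)
((-16 - 1*36) + O(-1, h(6)))² = ((-16 - 1*36) - 1)² = ((-16 - 36) - 1)² = (-52 - 1)² = (-53)² = 2809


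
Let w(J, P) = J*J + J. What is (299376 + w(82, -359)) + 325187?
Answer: 631369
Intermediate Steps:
w(J, P) = J + J**2 (w(J, P) = J**2 + J = J + J**2)
(299376 + w(82, -359)) + 325187 = (299376 + 82*(1 + 82)) + 325187 = (299376 + 82*83) + 325187 = (299376 + 6806) + 325187 = 306182 + 325187 = 631369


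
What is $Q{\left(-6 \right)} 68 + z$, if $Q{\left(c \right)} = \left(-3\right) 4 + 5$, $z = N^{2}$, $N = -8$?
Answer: $-412$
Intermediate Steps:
$z = 64$ ($z = \left(-8\right)^{2} = 64$)
$Q{\left(c \right)} = -7$ ($Q{\left(c \right)} = -12 + 5 = -7$)
$Q{\left(-6 \right)} 68 + z = \left(-7\right) 68 + 64 = -476 + 64 = -412$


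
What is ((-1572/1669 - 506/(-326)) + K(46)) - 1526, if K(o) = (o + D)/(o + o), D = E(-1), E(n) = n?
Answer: -38165706377/25028324 ≈ -1524.9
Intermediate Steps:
D = -1
K(o) = (-1 + o)/(2*o) (K(o) = (o - 1)/(o + o) = (-1 + o)/((2*o)) = (-1 + o)*(1/(2*o)) = (-1 + o)/(2*o))
((-1572/1669 - 506/(-326)) + K(46)) - 1526 = ((-1572/1669 - 506/(-326)) + (½)*(-1 + 46)/46) - 1526 = ((-1572*1/1669 - 506*(-1/326)) + (½)*(1/46)*45) - 1526 = ((-1572/1669 + 253/163) + 45/92) - 1526 = (166021/272047 + 45/92) - 1526 = 27516047/25028324 - 1526 = -38165706377/25028324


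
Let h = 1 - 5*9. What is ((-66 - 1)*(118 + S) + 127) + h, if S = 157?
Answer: -18342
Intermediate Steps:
h = -44 (h = 1 - 45 = -44)
((-66 - 1)*(118 + S) + 127) + h = ((-66 - 1)*(118 + 157) + 127) - 44 = (-67*275 + 127) - 44 = (-18425 + 127) - 44 = -18298 - 44 = -18342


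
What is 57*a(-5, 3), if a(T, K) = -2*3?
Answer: -342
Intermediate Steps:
a(T, K) = -6
57*a(-5, 3) = 57*(-6) = -342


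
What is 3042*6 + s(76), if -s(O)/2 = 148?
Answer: 17956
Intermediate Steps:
s(O) = -296 (s(O) = -2*148 = -296)
3042*6 + s(76) = 3042*6 - 296 = 18252 - 296 = 17956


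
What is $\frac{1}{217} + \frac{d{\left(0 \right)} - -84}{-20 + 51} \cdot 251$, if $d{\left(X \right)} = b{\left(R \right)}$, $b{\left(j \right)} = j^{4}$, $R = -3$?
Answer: $\frac{289906}{217} \approx 1336.0$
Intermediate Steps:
$d{\left(X \right)} = 81$ ($d{\left(X \right)} = \left(-3\right)^{4} = 81$)
$\frac{1}{217} + \frac{d{\left(0 \right)} - -84}{-20 + 51} \cdot 251 = \frac{1}{217} + \frac{81 - -84}{-20 + 51} \cdot 251 = \frac{1}{217} + \frac{81 + 84}{31} \cdot 251 = \frac{1}{217} + 165 \cdot \frac{1}{31} \cdot 251 = \frac{1}{217} + \frac{165}{31} \cdot 251 = \frac{1}{217} + \frac{41415}{31} = \frac{289906}{217}$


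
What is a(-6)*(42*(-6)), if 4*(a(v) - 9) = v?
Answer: -1890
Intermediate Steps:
a(v) = 9 + v/4
a(-6)*(42*(-6)) = (9 + (1/4)*(-6))*(42*(-6)) = (9 - 3/2)*(-252) = (15/2)*(-252) = -1890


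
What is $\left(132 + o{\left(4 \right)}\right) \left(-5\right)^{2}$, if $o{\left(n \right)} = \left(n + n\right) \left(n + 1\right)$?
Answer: $4300$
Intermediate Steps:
$o{\left(n \right)} = 2 n \left(1 + n\right)$
$\left(132 + o{\left(4 \right)}\right) \left(-5\right)^{2} = \left(132 + 2 \cdot 4 \left(1 + 4\right)\right) \left(-5\right)^{2} = \left(132 + 2 \cdot 4 \cdot 5\right) 25 = \left(132 + 40\right) 25 = 172 \cdot 25 = 4300$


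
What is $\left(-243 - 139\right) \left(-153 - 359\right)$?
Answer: $195584$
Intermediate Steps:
$\left(-243 - 139\right) \left(-153 - 359\right) = \left(-243 - 139\right) \left(-512\right) = \left(-382\right) \left(-512\right) = 195584$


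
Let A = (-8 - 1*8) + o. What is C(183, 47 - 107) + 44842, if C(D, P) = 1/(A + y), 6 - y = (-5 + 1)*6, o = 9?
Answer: 1031367/23 ≈ 44842.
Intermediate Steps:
A = -7 (A = (-8 - 1*8) + 9 = (-8 - 8) + 9 = -16 + 9 = -7)
y = 30 (y = 6 - (-5 + 1)*6 = 6 - (-4)*6 = 6 - 1*(-24) = 6 + 24 = 30)
C(D, P) = 1/23 (C(D, P) = 1/(-7 + 30) = 1/23)
C(183, 47 - 107) + 44842 = 1/23 + 44842 = 1031367/23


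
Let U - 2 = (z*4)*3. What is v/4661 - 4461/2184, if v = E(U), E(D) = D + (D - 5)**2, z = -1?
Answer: -6774387/3393208 ≈ -1.9965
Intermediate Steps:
U = -10 (U = 2 - 1*4*3 = 2 - 4*3 = 2 - 12 = -10)
E(D) = D + (-5 + D)**2
v = 215 (v = -10 + (-5 - 10)**2 = -10 + (-15)**2 = -10 + 225 = 215)
v/4661 - 4461/2184 = 215/4661 - 4461/2184 = 215*(1/4661) - 4461*1/2184 = 215/4661 - 1487/728 = -6774387/3393208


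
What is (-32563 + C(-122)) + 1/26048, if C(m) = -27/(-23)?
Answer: -19507920233/599104 ≈ -32562.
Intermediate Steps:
C(m) = 27/23 (C(m) = -27*(-1/23) = 27/23)
(-32563 + C(-122)) + 1/26048 = (-32563 + 27/23) + 1/26048 = -748922/23 + 1/26048 = -19507920233/599104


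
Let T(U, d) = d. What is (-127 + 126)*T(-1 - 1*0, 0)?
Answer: 0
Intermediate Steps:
(-127 + 126)*T(-1 - 1*0, 0) = (-127 + 126)*0 = -1*0 = 0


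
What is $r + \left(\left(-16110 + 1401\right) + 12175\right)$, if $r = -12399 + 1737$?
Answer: $-13196$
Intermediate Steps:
$r = -10662$
$r + \left(\left(-16110 + 1401\right) + 12175\right) = -10662 + \left(\left(-16110 + 1401\right) + 12175\right) = -10662 + \left(-14709 + 12175\right) = -10662 - 2534 = -13196$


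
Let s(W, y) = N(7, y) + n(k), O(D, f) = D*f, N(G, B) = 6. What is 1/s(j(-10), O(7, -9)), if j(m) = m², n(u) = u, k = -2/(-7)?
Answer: 7/44 ≈ 0.15909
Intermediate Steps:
k = 2/7 (k = -2*(-⅐) = 2/7 ≈ 0.28571)
s(W, y) = 44/7 (s(W, y) = 6 + 2/7 = 44/7)
1/s(j(-10), O(7, -9)) = 1/(44/7) = 7/44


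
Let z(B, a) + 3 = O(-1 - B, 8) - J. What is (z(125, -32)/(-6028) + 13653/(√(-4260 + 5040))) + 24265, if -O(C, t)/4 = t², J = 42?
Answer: 146269721/6028 + 4551*√195/130 ≈ 24754.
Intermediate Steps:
O(C, t) = -4*t²
z(B, a) = -301 (z(B, a) = -3 + (-4*8² - 1*42) = -3 + (-4*64 - 42) = -3 + (-256 - 42) = -3 - 298 = -301)
(z(125, -32)/(-6028) + 13653/(√(-4260 + 5040))) + 24265 = (-301/(-6028) + 13653/(√(-4260 + 5040))) + 24265 = (-301*(-1/6028) + 13653/(√780)) + 24265 = (301/6028 + 13653/((2*√195))) + 24265 = (301/6028 + 13653*(√195/390)) + 24265 = (301/6028 + 4551*√195/130) + 24265 = 146269721/6028 + 4551*√195/130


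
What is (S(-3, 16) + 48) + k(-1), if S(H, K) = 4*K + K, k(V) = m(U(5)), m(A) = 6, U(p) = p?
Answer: 134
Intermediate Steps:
k(V) = 6
S(H, K) = 5*K
(S(-3, 16) + 48) + k(-1) = (5*16 + 48) + 6 = (80 + 48) + 6 = 128 + 6 = 134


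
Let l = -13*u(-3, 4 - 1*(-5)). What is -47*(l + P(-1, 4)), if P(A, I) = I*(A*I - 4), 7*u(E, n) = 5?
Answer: 13583/7 ≈ 1940.4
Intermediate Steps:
u(E, n) = 5/7 (u(E, n) = (⅐)*5 = 5/7)
l = -65/7 (l = -13*5/7 = -65/7 ≈ -9.2857)
P(A, I) = I*(-4 + A*I)
-47*(l + P(-1, 4)) = -47*(-65/7 + 4*(-4 - 1*4)) = -47*(-65/7 + 4*(-4 - 4)) = -47*(-65/7 + 4*(-8)) = -47*(-65/7 - 32) = -47*(-289/7) = 13583/7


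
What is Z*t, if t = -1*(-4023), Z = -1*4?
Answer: -16092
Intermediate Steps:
Z = -4
t = 4023
Z*t = -4*4023 = -16092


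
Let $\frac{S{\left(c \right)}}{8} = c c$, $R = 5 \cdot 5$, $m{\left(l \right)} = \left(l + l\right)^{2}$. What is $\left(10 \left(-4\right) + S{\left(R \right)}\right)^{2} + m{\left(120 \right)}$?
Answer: $24659200$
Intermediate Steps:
$m{\left(l \right)} = 4 l^{2}$ ($m{\left(l \right)} = \left(2 l\right)^{2} = 4 l^{2}$)
$R = 25$
$S{\left(c \right)} = 8 c^{2}$ ($S{\left(c \right)} = 8 c c = 8 c^{2}$)
$\left(10 \left(-4\right) + S{\left(R \right)}\right)^{2} + m{\left(120 \right)} = \left(10 \left(-4\right) + 8 \cdot 25^{2}\right)^{2} + 4 \cdot 120^{2} = \left(-40 + 8 \cdot 625\right)^{2} + 4 \cdot 14400 = \left(-40 + 5000\right)^{2} + 57600 = 4960^{2} + 57600 = 24601600 + 57600 = 24659200$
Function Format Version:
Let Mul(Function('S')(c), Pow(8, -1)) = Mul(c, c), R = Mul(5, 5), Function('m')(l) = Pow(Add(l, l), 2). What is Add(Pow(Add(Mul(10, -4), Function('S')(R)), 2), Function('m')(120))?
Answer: 24659200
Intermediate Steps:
Function('m')(l) = Mul(4, Pow(l, 2)) (Function('m')(l) = Pow(Mul(2, l), 2) = Mul(4, Pow(l, 2)))
R = 25
Function('S')(c) = Mul(8, Pow(c, 2)) (Function('S')(c) = Mul(8, Mul(c, c)) = Mul(8, Pow(c, 2)))
Add(Pow(Add(Mul(10, -4), Function('S')(R)), 2), Function('m')(120)) = Add(Pow(Add(Mul(10, -4), Mul(8, Pow(25, 2))), 2), Mul(4, Pow(120, 2))) = Add(Pow(Add(-40, Mul(8, 625)), 2), Mul(4, 14400)) = Add(Pow(Add(-40, 5000), 2), 57600) = Add(Pow(4960, 2), 57600) = Add(24601600, 57600) = 24659200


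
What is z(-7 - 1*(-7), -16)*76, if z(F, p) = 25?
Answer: 1900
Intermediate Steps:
z(-7 - 1*(-7), -16)*76 = 25*76 = 1900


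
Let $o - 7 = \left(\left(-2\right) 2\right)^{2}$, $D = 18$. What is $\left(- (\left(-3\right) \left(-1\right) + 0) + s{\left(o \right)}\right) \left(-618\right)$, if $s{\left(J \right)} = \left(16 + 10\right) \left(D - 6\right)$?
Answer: $-190962$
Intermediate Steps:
$o = 23$ ($o = 7 + \left(\left(-2\right) 2\right)^{2} = 7 + \left(-4\right)^{2} = 7 + 16 = 23$)
$s{\left(J \right)} = 312$ ($s{\left(J \right)} = \left(16 + 10\right) \left(18 - 6\right) = 26 \cdot 12 = 312$)
$\left(- (\left(-3\right) \left(-1\right) + 0) + s{\left(o \right)}\right) \left(-618\right) = \left(- (\left(-3\right) \left(-1\right) + 0) + 312\right) \left(-618\right) = \left(- (3 + 0) + 312\right) \left(-618\right) = \left(\left(-1\right) 3 + 312\right) \left(-618\right) = \left(-3 + 312\right) \left(-618\right) = 309 \left(-618\right) = -190962$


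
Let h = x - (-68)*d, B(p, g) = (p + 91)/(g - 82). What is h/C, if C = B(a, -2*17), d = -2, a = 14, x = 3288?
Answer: -365632/105 ≈ -3482.2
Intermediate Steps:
B(p, g) = (91 + p)/(-82 + g)
h = 3152 (h = 3288 - (-68)*(-2) = 3288 - 1*136 = 3288 - 136 = 3152)
C = -105/116 (C = (91 + 14)/(-82 - 2*17) = 105/(-82 - 34) = 105/(-116) = -1/116*105 = -105/116 ≈ -0.90517)
h/C = 3152/(-105/116) = 3152*(-116/105) = -365632/105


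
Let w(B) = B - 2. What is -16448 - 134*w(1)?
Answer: -16314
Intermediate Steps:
w(B) = -2 + B
-16448 - 134*w(1) = -16448 - 134*(-2 + 1) = -16448 - 134*(-1) = -16448 - 1*(-134) = -16448 + 134 = -16314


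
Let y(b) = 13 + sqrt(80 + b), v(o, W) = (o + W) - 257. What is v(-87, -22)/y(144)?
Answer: 4758/55 - 1464*sqrt(14)/55 ≈ -13.087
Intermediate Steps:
v(o, W) = -257 + W + o (v(o, W) = (W + o) - 257 = -257 + W + o)
v(-87, -22)/y(144) = (-257 - 22 - 87)/(13 + sqrt(80 + 144)) = -366/(13 + sqrt(224)) = -366/(13 + 4*sqrt(14))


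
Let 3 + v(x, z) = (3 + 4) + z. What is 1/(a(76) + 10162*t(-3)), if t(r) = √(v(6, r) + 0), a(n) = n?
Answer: 1/10238 ≈ 9.7675e-5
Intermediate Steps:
v(x, z) = 4 + z (v(x, z) = -3 + ((3 + 4) + z) = -3 + (7 + z) = 4 + z)
t(r) = √(4 + r) (t(r) = √((4 + r) + 0) = √(4 + r))
1/(a(76) + 10162*t(-3)) = 1/(76 + 10162*√(4 - 3)) = 1/(76 + 10162*√1) = 1/(76 + 10162*1) = 1/(76 + 10162) = 1/10238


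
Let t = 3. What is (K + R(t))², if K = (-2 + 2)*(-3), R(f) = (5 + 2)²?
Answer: 2401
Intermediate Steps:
R(f) = 49 (R(f) = 7² = 49)
K = 0 (K = 0*(-3) = 0)
(K + R(t))² = (0 + 49)² = 49² = 2401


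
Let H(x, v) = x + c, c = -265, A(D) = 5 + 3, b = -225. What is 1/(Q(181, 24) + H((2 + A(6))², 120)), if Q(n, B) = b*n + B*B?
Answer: -1/40314 ≈ -2.4805e-5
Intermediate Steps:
A(D) = 8
Q(n, B) = B² - 225*n (Q(n, B) = -225*n + B*B = -225*n + B² = B² - 225*n)
H(x, v) = -265 + x (H(x, v) = x - 265 = -265 + x)
1/(Q(181, 24) + H((2 + A(6))², 120)) = 1/((24² - 225*181) + (-265 + (2 + 8)²)) = 1/((576 - 40725) + (-265 + 10²)) = 1/(-40149 + (-265 + 100)) = 1/(-40149 - 165) = 1/(-40314) = -1/40314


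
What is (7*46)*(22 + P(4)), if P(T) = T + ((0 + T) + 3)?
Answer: 10626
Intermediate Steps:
P(T) = 3 + 2*T (P(T) = T + (T + 3) = T + (3 + T) = 3 + 2*T)
(7*46)*(22 + P(4)) = (7*46)*(22 + (3 + 2*4)) = 322*(22 + (3 + 8)) = 322*(22 + 11) = 322*33 = 10626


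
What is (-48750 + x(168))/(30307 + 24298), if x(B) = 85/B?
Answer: -1637983/1834728 ≈ -0.89277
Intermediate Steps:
(-48750 + x(168))/(30307 + 24298) = (-48750 + 85/168)/(30307 + 24298) = (-48750 + 85*(1/168))/54605 = (-48750 + 85/168)*(1/54605) = -8189915/168*1/54605 = -1637983/1834728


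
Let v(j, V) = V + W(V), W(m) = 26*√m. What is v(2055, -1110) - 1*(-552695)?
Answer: 551585 + 26*I*√1110 ≈ 5.5159e+5 + 866.23*I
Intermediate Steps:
v(j, V) = V + 26*√V
v(2055, -1110) - 1*(-552695) = (-1110 + 26*√(-1110)) - 1*(-552695) = (-1110 + 26*(I*√1110)) + 552695 = (-1110 + 26*I*√1110) + 552695 = 551585 + 26*I*√1110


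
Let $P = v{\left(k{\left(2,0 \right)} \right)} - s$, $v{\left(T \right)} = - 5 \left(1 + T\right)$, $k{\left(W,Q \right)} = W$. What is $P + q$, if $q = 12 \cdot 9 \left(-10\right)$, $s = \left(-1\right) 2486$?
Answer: $1391$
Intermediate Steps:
$v{\left(T \right)} = -5 - 5 T$
$s = -2486$
$P = 2471$ ($P = \left(-5 - 10\right) - -2486 = \left(-5 - 10\right) + 2486 = -15 + 2486 = 2471$)
$q = -1080$ ($q = 108 \left(-10\right) = -1080$)
$P + q = 2471 - 1080 = 1391$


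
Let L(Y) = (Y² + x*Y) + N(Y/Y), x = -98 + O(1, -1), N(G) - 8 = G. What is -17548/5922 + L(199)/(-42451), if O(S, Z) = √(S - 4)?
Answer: -432004862/125697411 - 199*I*√3/42451 ≈ -3.4369 - 0.0081194*I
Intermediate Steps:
N(G) = 8 + G
O(S, Z) = √(-4 + S)
x = -98 + I*√3 (x = -98 + √(-4 + 1) = -98 + √(-3) = -98 + I*√3 ≈ -98.0 + 1.732*I)
L(Y) = 9 + Y² + Y*(-98 + I*√3) (L(Y) = (Y² + (-98 + I*√3)*Y) + (8 + Y/Y) = (Y² + Y*(-98 + I*√3)) + (8 + 1) = (Y² + Y*(-98 + I*√3)) + 9 = 9 + Y² + Y*(-98 + I*√3))
-17548/5922 + L(199)/(-42451) = -17548/5922 + (9 + 199² - 1*199*(98 - I*√3))/(-42451) = -17548*1/5922 + (9 + 39601 + (-19502 + 199*I*√3))*(-1/42451) = -8774/2961 + (20108 + 199*I*√3)*(-1/42451) = -8774/2961 + (-20108/42451 - 199*I*√3/42451) = -432004862/125697411 - 199*I*√3/42451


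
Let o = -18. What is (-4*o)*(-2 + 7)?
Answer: 360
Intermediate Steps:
(-4*o)*(-2 + 7) = (-4*(-18))*(-2 + 7) = 72*5 = 360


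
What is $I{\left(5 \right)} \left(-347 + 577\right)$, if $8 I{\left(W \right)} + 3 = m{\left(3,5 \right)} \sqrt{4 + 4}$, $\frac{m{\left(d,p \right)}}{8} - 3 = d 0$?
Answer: $- \frac{345}{4} + 1380 \sqrt{2} \approx 1865.4$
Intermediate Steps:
$m{\left(d,p \right)} = 24$ ($m{\left(d,p \right)} = 24 + 8 d 0 = 24 + 8 \cdot 0 = 24 + 0 = 24$)
$I{\left(W \right)} = - \frac{3}{8} + 6 \sqrt{2}$ ($I{\left(W \right)} = - \frac{3}{8} + \frac{24 \sqrt{4 + 4}}{8} = - \frac{3}{8} + \frac{24 \sqrt{8}}{8} = - \frac{3}{8} + \frac{24 \cdot 2 \sqrt{2}}{8} = - \frac{3}{8} + \frac{48 \sqrt{2}}{8} = - \frac{3}{8} + 6 \sqrt{2}$)
$I{\left(5 \right)} \left(-347 + 577\right) = \left(- \frac{3}{8} + 6 \sqrt{2}\right) \left(-347 + 577\right) = \left(- \frac{3}{8} + 6 \sqrt{2}\right) 230 = - \frac{345}{4} + 1380 \sqrt{2}$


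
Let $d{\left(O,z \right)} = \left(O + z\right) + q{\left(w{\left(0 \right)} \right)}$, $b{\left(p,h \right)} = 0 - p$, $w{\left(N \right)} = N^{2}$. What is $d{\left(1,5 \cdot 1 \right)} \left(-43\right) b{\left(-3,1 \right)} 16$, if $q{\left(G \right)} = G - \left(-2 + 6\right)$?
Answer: $-4128$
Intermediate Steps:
$q{\left(G \right)} = -4 + G$ ($q{\left(G \right)} = G - 4 = -4 + G$)
$b{\left(p,h \right)} = - p$
$d{\left(O,z \right)} = -4 + O + z$ ($d{\left(O,z \right)} = \left(O + z\right) - \left(4 - 0^{2}\right) = \left(O + z\right) + \left(-4 + 0\right) = \left(O + z\right) - 4 = -4 + O + z$)
$d{\left(1,5 \cdot 1 \right)} \left(-43\right) b{\left(-3,1 \right)} 16 = \left(-4 + 1 + 5 \cdot 1\right) \left(-43\right) \left(-1\right) \left(-3\right) 16 = \left(-4 + 1 + 5\right) \left(-43\right) 3 \cdot 16 = 2 \left(-43\right) 48 = \left(-86\right) 48 = -4128$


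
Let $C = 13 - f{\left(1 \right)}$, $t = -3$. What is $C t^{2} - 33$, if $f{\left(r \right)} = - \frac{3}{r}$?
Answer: $111$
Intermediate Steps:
$C = 16$ ($C = 13 - - \frac{3}{1} = 13 - \left(-3\right) 1 = 13 - -3 = 13 + 3 = 16$)
$C t^{2} - 33 = 16 \left(-3\right)^{2} - 33 = 16 \cdot 9 - 33 = 144 - 33 = 111$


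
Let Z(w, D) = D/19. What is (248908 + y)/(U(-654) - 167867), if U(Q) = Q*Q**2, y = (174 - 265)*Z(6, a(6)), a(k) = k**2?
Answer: -44168/49700827 ≈ -0.00088868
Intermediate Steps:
Z(w, D) = D/19 (Z(w, D) = D*(1/19) = D/19)
y = -3276/19 (y = (174 - 265)*((1/19)*6**2) = -91*36/19 = -3276/19 ≈ -172.42)
U(Q) = Q**3
(248908 + y)/(U(-654) - 167867) = (248908 - 3276/19)/((-654)**3 - 167867) = 4725976/(19*(-279726264 - 167867)) = (4725976/19)/(-279894131) = (4725976/19)*(-1/279894131) = -44168/49700827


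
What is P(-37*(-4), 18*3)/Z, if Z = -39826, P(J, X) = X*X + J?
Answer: -1532/19913 ≈ -0.076935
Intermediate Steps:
P(J, X) = J + X² (P(J, X) = X² + J = J + X²)
P(-37*(-4), 18*3)/Z = (-37*(-4) + (18*3)²)/(-39826) = (148 + 54²)*(-1/39826) = (148 + 2916)*(-1/39826) = 3064*(-1/39826) = -1532/19913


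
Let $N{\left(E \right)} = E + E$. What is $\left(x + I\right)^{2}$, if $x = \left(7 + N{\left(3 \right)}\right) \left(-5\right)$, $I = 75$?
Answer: $100$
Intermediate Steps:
$N{\left(E \right)} = 2 E$
$x = -65$ ($x = \left(7 + 2 \cdot 3\right) \left(-5\right) = \left(7 + 6\right) \left(-5\right) = 13 \left(-5\right) = -65$)
$\left(x + I\right)^{2} = \left(-65 + 75\right)^{2} = 10^{2} = 100$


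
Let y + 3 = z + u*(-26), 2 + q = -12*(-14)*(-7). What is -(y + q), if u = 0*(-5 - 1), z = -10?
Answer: 1191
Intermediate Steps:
q = -1178 (q = -2 - 12*(-14)*(-7) = -2 + 168*(-7) = -2 - 1176 = -1178)
u = 0 (u = 0*(-6) = 0)
y = -13 (y = -3 + (-10 + 0*(-26)) = -3 + (-10 + 0) = -3 - 10 = -13)
-(y + q) = -(-13 - 1178) = -1*(-1191) = 1191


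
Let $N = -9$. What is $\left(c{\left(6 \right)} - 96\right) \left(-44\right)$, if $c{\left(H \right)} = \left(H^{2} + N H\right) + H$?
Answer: $4752$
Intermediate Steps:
$c{\left(H \right)} = H^{2} - 8 H$ ($c{\left(H \right)} = \left(H^{2} - 9 H\right) + H = H^{2} - 8 H$)
$\left(c{\left(6 \right)} - 96\right) \left(-44\right) = \left(6 \left(-8 + 6\right) - 96\right) \left(-44\right) = \left(6 \left(-2\right) - 96\right) \left(-44\right) = \left(-12 - 96\right) \left(-44\right) = \left(-108\right) \left(-44\right) = 4752$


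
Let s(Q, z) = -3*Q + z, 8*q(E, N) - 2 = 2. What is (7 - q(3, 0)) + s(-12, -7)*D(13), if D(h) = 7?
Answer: 419/2 ≈ 209.50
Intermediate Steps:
q(E, N) = 1/2 (q(E, N) = 1/4 + (1/8)*2 = 1/4 + 1/4 = 1/2)
s(Q, z) = z - 3*Q
(7 - q(3, 0)) + s(-12, -7)*D(13) = (7 - 1*1/2) + (-7 - 3*(-12))*7 = (7 - 1/2) + (-7 + 36)*7 = 13/2 + 29*7 = 13/2 + 203 = 419/2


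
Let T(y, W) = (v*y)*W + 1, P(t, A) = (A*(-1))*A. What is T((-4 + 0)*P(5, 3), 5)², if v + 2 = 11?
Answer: 2627641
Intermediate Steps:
v = 9 (v = -2 + 11 = 9)
P(t, A) = -A² (P(t, A) = (-A)*A = -A²)
T(y, W) = 1 + 9*W*y (T(y, W) = (9*y)*W + 1 = 9*W*y + 1 = 1 + 9*W*y)
T((-4 + 0)*P(5, 3), 5)² = (1 + 9*5*((-4 + 0)*(-1*3²)))² = (1 + 9*5*(-(-4)*9))² = (1 + 9*5*(-4*(-9)))² = (1 + 9*5*36)² = (1 + 1620)² = 1621² = 2627641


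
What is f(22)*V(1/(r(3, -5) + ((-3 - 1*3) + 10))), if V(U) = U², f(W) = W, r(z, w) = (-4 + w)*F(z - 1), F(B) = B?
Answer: 11/98 ≈ 0.11224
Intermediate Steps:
r(z, w) = (-1 + z)*(-4 + w) (r(z, w) = (-4 + w)*(z - 1) = (-4 + w)*(-1 + z) = (-1 + z)*(-4 + w))
f(22)*V(1/(r(3, -5) + ((-3 - 1*3) + 10))) = 22*(1/((-1 + 3)*(-4 - 5) + ((-3 - 1*3) + 10)))² = 22*(1/(2*(-9) + ((-3 - 3) + 10)))² = 22*(1/(-18 + (-6 + 10)))² = 22*(1/(-18 + 4))² = 22*(1/(-14))² = 22*(-1/14)² = 22*(1/196) = 11/98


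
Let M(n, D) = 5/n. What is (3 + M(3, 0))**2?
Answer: 196/9 ≈ 21.778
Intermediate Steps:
(3 + M(3, 0))**2 = (3 + 5/3)**2 = (14/3)**2 = 196/9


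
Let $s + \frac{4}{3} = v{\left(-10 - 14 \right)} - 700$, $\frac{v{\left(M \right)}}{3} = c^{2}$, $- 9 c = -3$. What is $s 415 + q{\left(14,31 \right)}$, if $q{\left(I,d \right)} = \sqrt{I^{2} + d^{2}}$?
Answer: $-290915 + \sqrt{1157} \approx -2.9088 \cdot 10^{5}$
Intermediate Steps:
$c = \frac{1}{3}$ ($c = \left(- \frac{1}{9}\right) \left(-3\right) = \frac{1}{3} \approx 0.33333$)
$v{\left(M \right)} = \frac{1}{3}$ ($v{\left(M \right)} = \frac{3}{9} = 3 \cdot \frac{1}{9} = \frac{1}{3}$)
$s = -701$ ($s = - \frac{4}{3} + \left(\frac{1}{3} - 700\right) = - \frac{4}{3} - \frac{2099}{3} = -701$)
$s 415 + q{\left(14,31 \right)} = \left(-701\right) 415 + \sqrt{14^{2} + 31^{2}} = -290915 + \sqrt{196 + 961} = -290915 + \sqrt{1157}$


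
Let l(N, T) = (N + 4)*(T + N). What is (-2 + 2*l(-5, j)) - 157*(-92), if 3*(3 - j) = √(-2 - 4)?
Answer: 14446 + 2*I*√6/3 ≈ 14446.0 + 1.633*I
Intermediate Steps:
j = 3 - I*√6/3 (j = 3 - √(-2 - 4)/3 = 3 - I*√6/3 ≈ 3.0 - 0.8165*I)
l(N, T) = (4 + N)*(N + T)
(-2 + 2*l(-5, j)) - 157*(-92) = (-2 + 2*((-5)² + 4*(-5) + 4*(3 - I*√6/3) - 5*(3 - I*√6/3))) - 157*(-92) = (-2 + 2*(25 - 20 + (12 - 4*I*√6/3) + (-15 + 5*I*√6/3))) + 14444 = (-2 + 2*(2 + I*√6/3)) + 14444 = (-2 + (4 + 2*I*√6/3)) + 14444 = (2 + 2*I*√6/3) + 14444 = 14446 + 2*I*√6/3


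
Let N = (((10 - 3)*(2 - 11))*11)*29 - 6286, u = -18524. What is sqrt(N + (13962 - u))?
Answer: sqrt(6103) ≈ 78.122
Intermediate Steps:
N = -26383 (N = ((7*(-9))*11)*29 - 6286 = -63*11*29 - 6286 = -693*29 - 6286 = -20097 - 6286 = -26383)
sqrt(N + (13962 - u)) = sqrt(-26383 + (13962 - 1*(-18524))) = sqrt(-26383 + (13962 + 18524)) = sqrt(-26383 + 32486) = sqrt(6103)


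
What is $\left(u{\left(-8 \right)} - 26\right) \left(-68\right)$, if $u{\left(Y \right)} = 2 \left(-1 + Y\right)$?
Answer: $2992$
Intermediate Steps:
$u{\left(Y \right)} = -2 + 2 Y$
$\left(u{\left(-8 \right)} - 26\right) \left(-68\right) = \left(\left(-2 + 2 \left(-8\right)\right) - 26\right) \left(-68\right) = \left(\left(-2 - 16\right) - 26\right) \left(-68\right) = \left(-18 - 26\right) \left(-68\right) = \left(-44\right) \left(-68\right) = 2992$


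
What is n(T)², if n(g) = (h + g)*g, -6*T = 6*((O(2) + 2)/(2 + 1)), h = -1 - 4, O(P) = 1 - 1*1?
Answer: 1156/81 ≈ 14.272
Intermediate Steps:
O(P) = 0 (O(P) = 1 - 1 = 0)
h = -5
T = -⅔ (T = -(0 + 2)/(2 + 1) = -2/3 = -⅙*4 = -⅔ ≈ -0.66667)
n(g) = g*(-5 + g) (n(g) = (-5 + g)*g = g*(-5 + g))
n(T)² = (-2*(-5 - ⅔)/3)² = (-⅔*(-17/3))² = (34/9)² = 1156/81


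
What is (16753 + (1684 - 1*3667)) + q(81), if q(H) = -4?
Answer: 14766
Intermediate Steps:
(16753 + (1684 - 1*3667)) + q(81) = (16753 + (1684 - 1*3667)) - 4 = (16753 + (1684 - 3667)) - 4 = (16753 - 1983) - 4 = 14770 - 4 = 14766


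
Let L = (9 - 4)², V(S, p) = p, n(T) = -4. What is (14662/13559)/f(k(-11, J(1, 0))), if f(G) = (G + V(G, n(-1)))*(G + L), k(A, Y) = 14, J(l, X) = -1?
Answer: 7331/2644005 ≈ 0.0027727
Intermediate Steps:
L = 25 (L = 5² = 25)
f(G) = (-4 + G)*(25 + G) (f(G) = (G - 4)*(G + 25) = (-4 + G)*(25 + G))
(14662/13559)/f(k(-11, J(1, 0))) = (14662/13559)/(-100 + 14² + 21*14) = (14662*(1/13559))/(-100 + 196 + 294) = (14662/13559)/390 = (14662/13559)*(1/390) = 7331/2644005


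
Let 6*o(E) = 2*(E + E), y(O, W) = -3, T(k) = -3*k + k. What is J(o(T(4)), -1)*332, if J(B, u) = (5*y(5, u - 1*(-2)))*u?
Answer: 4980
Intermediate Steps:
T(k) = -2*k
o(E) = 2*E/3 (o(E) = (2*(E + E))/6 = (2*(2*E))/6 = (4*E)/6 = 2*E/3)
J(B, u) = -15*u (J(B, u) = (5*(-3))*u = -15*u)
J(o(T(4)), -1)*332 = -15*(-1)*332 = 15*332 = 4980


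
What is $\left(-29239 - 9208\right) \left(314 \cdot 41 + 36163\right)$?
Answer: $-1885325539$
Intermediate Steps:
$\left(-29239 - 9208\right) \left(314 \cdot 41 + 36163\right) = - 38447 \left(12874 + 36163\right) = \left(-38447\right) 49037 = -1885325539$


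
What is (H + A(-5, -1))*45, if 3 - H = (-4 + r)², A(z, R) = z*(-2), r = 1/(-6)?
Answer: -785/4 ≈ -196.25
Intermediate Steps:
r = -⅙ ≈ -0.16667
A(z, R) = -2*z
H = -517/36 (H = 3 - (-4 - ⅙)² = 3 - (-25/6)² = 3 - 1*625/36 = 3 - 625/36 = -517/36 ≈ -14.361)
(H + A(-5, -1))*45 = (-517/36 - 2*(-5))*45 = (-517/36 + 10)*45 = -157/36*45 = -785/4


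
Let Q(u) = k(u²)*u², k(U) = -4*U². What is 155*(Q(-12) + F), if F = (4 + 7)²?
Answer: -1851291325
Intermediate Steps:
F = 121 (F = 11² = 121)
Q(u) = -4*u⁶ (Q(u) = (-4*u⁴)*u² = -4*u⁶)
155*(Q(-12) + F) = 155*(-4*(-12)⁶ + 121) = 155*(-4*2985984 + 121) = 155*(-11943936 + 121) = 155*(-11943815) = -1851291325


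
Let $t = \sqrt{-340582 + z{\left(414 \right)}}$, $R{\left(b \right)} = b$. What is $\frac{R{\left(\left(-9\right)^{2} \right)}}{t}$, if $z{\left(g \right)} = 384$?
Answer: $- \frac{81 i \sqrt{340198}}{340198} \approx - 0.13887 i$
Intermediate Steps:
$t = i \sqrt{340198}$ ($t = \sqrt{-340582 + 384} = \sqrt{-340198} = i \sqrt{340198} \approx 583.26 i$)
$\frac{R{\left(\left(-9\right)^{2} \right)}}{t} = \frac{\left(-9\right)^{2}}{i \sqrt{340198}} = 81 \left(- \frac{i \sqrt{340198}}{340198}\right) = - \frac{81 i \sqrt{340198}}{340198}$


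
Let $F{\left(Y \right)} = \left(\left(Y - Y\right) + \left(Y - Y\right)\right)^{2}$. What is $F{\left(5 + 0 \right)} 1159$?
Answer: $0$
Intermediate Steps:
$F{\left(Y \right)} = 0$ ($F{\left(Y \right)} = \left(0 + 0\right)^{2} = 0^{2} = 0$)
$F{\left(5 + 0 \right)} 1159 = 0 \cdot 1159 = 0$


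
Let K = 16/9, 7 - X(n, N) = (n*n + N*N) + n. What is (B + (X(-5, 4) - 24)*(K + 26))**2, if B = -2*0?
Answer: 175562500/81 ≈ 2.1674e+6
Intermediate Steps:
X(n, N) = 7 - n - N**2 - n**2 (X(n, N) = 7 - ((n*n + N*N) + n) = 7 - ((n**2 + N**2) + n) = 7 - ((N**2 + n**2) + n) = 7 - (n + N**2 + n**2) = 7 + (-n - N**2 - n**2) = 7 - n - N**2 - n**2)
K = 16/9 (K = 16*(1/9) = 16/9 ≈ 1.7778)
B = 0
(B + (X(-5, 4) - 24)*(K + 26))**2 = (0 + ((7 - 1*(-5) - 1*4**2 - 1*(-5)**2) - 24)*(16/9 + 26))**2 = (0 + ((7 + 5 - 1*16 - 1*25) - 24)*(250/9))**2 = (0 + ((7 + 5 - 16 - 25) - 24)*(250/9))**2 = (0 + (-29 - 24)*(250/9))**2 = (0 - 53*250/9)**2 = (0 - 13250/9)**2 = (-13250/9)**2 = 175562500/81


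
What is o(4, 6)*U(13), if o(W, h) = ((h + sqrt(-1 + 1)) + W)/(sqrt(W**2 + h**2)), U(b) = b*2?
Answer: 10*sqrt(13) ≈ 36.056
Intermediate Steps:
U(b) = 2*b
o(W, h) = (W + h)/sqrt(W**2 + h**2) (o(W, h) = ((h + sqrt(0)) + W)/sqrt(W**2 + h**2) = ((h + 0) + W)/sqrt(W**2 + h**2) = (h + W)/sqrt(W**2 + h**2) = (W + h)/sqrt(W**2 + h**2))
o(4, 6)*U(13) = ((4 + 6)/sqrt(4**2 + 6**2))*(2*13) = (10/sqrt(16 + 36))*26 = (10/sqrt(52))*26 = ((sqrt(13)/26)*10)*26 = (5*sqrt(13)/13)*26 = 10*sqrt(13)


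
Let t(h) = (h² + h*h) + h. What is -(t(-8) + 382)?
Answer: -502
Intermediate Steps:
t(h) = h + 2*h² (t(h) = (h² + h²) + h = 2*h² + h = h + 2*h²)
-(t(-8) + 382) = -(-8*(1 + 2*(-8)) + 382) = -(-8*(1 - 16) + 382) = -(-8*(-15) + 382) = -(120 + 382) = -1*502 = -502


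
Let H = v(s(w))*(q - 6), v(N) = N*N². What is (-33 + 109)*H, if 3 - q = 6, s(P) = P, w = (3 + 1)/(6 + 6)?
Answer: -76/3 ≈ -25.333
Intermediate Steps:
w = ⅓ (w = 4/12 = 4*(1/12) = ⅓ ≈ 0.33333)
q = -3 (q = 3 - 1*6 = 3 - 6 = -3)
v(N) = N³
H = -⅓ (H = (⅓)³*(-3 - 6) = (1/27)*(-9) = -⅓ ≈ -0.33333)
(-33 + 109)*H = (-33 + 109)*(-⅓) = 76*(-⅓) = -76/3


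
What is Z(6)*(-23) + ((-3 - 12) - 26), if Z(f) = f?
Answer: -179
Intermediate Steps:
Z(6)*(-23) + ((-3 - 12) - 26) = 6*(-23) + ((-3 - 12) - 26) = -138 + (-15 - 26) = -138 - 41 = -179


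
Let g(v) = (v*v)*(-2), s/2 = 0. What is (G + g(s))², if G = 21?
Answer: 441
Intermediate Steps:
s = 0 (s = 2*0 = 0)
g(v) = -2*v² (g(v) = v²*(-2) = -2*v²)
(G + g(s))² = (21 - 2*0²)² = (21 - 2*0)² = (21 + 0)² = 21² = 441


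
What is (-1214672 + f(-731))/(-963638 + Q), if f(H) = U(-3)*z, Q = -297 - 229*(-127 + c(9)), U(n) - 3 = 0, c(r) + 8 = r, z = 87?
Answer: 1214411/935081 ≈ 1.2987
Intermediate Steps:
c(r) = -8 + r
U(n) = 3 (U(n) = 3 + 0 = 3)
Q = 28557 (Q = -297 - 229*(-127 + (-8 + 9)) = -297 - 229*(-127 + 1) = -297 - 229*(-126) = -297 + 28854 = 28557)
f(H) = 261 (f(H) = 3*87 = 261)
(-1214672 + f(-731))/(-963638 + Q) = (-1214672 + 261)/(-963638 + 28557) = -1214411/(-935081) = -1214411*(-1/935081) = 1214411/935081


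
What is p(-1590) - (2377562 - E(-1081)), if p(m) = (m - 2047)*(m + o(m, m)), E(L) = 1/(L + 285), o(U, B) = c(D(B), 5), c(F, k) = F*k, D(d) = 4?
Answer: 2652692287/796 ≈ 3.3325e+6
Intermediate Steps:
o(U, B) = 20 (o(U, B) = 4*5 = 20)
E(L) = 1/(285 + L)
p(m) = (-2047 + m)*(20 + m) (p(m) = (m - 2047)*(m + 20) = (-2047 + m)*(20 + m))
p(-1590) - (2377562 - E(-1081)) = (-40940 + (-1590)² - 2027*(-1590)) - (2377562 - 1/(285 - 1081)) = (-40940 + 2528100 + 3222930) - (2377562 - 1/(-796)) = 5710090 - (2377562 - 1*(-1/796)) = 5710090 - (2377562 + 1/796) = 5710090 - 1*1892539353/796 = 5710090 - 1892539353/796 = 2652692287/796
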